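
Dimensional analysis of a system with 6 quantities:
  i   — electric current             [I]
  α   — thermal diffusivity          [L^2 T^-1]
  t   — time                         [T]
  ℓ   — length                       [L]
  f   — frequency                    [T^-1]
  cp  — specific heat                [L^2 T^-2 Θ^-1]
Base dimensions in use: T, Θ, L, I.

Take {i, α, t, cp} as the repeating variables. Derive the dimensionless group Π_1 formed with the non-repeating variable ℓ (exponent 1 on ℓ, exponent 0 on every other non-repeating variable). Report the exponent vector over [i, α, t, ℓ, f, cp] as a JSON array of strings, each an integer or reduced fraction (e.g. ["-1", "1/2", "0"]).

Dimensional matrix (T×Θ×L×I by i×α×t×ℓ×f×cp):
  T: [ 0 -1  1  0 -1 -2]
  Θ: [ 0  0  0  0  0 -1]
  L: [ 0  2  0  1  0  2]
  I: [ 1  0  0  0  0  0]
RREF → pivots at {i,α,t,cp} ⇒ r = 4
Pivot set = {i,α,t,cp}, free = {ℓ,f}
RREF:
  r0: [   1    0    0    0    0    0]
  r1: [   0    1    0  1/2    0    0]
  r2: [   0    0    1  1/2   -1    0]
  r3: [   0    0    0    0    0    1]
Fix exponent of ℓ at 1, f at 0; solve each RREF row for its pivot's exponent:
  r0: exp(i) + (0)·1 = 0 ⇒ exp(i) = 0
  r1: exp(α) + (1/2)·1 = 0 ⇒ exp(α) = -1/2
  r2: exp(t) + (1/2)·1 = 0 ⇒ exp(t) = -1/2
  r3: exp(cp) + (0)·1 = 0 ⇒ exp(cp) = 0
Π_1 = α^(-1/2) · t^(-1/2) · ℓ

["0", "-1/2", "-1/2", "1", "0", "0"]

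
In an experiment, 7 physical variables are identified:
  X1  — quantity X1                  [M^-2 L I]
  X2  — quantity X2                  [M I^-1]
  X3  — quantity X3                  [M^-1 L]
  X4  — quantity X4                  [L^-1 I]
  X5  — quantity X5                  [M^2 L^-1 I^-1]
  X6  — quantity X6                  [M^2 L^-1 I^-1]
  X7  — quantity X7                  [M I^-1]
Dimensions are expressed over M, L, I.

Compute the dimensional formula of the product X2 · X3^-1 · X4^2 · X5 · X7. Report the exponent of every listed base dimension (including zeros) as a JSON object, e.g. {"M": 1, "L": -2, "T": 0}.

{"M": 5, "L": -4, "I": -1}

Dimensional matrix (M×L×I by X1×X2×X3×X4×X5×X6×X7):
  M: [-2  1 -1  0  2  2  1]
  L: [ 1  0  1 -1 -1 -1  0]
  I: [ 1 -1  0  1 -1 -1 -1]
  [M]: (1)·1+(-1)·-1+(2)·0+(1)·2+(1)·1 = 5
  [L]: (1)·0+(-1)·1+(2)·-1+(1)·-1+(1)·0 = -4
  [I]: (1)·-1+(-1)·0+(2)·1+(1)·-1+(1)·-1 = -1
⇒ M^5 L^-4 I^-1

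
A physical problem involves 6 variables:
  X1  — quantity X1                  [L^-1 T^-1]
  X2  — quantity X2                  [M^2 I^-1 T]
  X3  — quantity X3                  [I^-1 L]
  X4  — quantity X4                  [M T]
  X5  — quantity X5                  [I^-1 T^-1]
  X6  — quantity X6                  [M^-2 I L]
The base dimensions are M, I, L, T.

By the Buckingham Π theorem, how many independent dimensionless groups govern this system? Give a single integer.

Dimensional matrix (M×I×L×T by X1×X2×X3×X4×X5×X6):
  M: [ 0  2  0  1  0 -2]
  I: [ 0 -1 -1  0 -1  1]
  L: [-1  0  1  0  0  1]
  T: [-1  1  0  1 -1  0]
RREF → pivots at {X1,X2,X3} ⇒ r = 3
6 vars − rank 3 = 3 Π groups

3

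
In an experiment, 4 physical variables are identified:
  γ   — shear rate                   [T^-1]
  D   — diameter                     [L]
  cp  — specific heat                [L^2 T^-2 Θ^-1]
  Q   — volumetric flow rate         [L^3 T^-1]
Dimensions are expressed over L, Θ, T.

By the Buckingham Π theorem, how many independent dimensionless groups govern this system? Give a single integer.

Dimensional matrix (L×Θ×T by γ×D×cp×Q):
  L: [ 0  1  2  3]
  Θ: [ 0  0 -1  0]
  T: [-1  0 -2 -1]
Row reduction gives pivot columns γ,D,cp; rank = 3
n=4, r=3 ⇒ 1 dimensionless group

1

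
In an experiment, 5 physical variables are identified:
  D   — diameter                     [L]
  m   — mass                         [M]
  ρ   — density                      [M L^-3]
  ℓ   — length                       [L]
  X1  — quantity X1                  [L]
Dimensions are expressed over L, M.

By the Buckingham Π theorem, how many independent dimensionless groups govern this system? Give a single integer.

3

Exponent matrix [L,M] × [D,m,ρ,ℓ,X1]:
  L: [ 1  0 -3  1  1]
  M: [ 0  1  1  0  0]
RREF → pivots at {D,m} ⇒ r = 2
n=5, r=2 ⇒ 3 dimensionless groups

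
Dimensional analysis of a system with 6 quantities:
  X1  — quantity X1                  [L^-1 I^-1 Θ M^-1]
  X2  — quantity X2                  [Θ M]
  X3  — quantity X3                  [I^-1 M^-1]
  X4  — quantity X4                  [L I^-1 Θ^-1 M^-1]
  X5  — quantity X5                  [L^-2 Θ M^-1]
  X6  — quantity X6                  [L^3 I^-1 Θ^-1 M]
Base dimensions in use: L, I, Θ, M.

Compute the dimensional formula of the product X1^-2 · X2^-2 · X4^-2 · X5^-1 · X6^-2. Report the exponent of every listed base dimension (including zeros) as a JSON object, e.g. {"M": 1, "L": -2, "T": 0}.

Write exponents as rows L,I,Θ,M / cols X1,X2,X3,X4,X5,X6:
  L: [-1  0  0  1 -2  3]
  I: [-1  0 -1 -1  0 -1]
  Θ: [ 1  1  0 -1  1 -1]
  M: [-1  1 -1 -1 -1  1]
  [L]: (-2)·-1+(-2)·0+(-2)·1+(-1)·-2+(-2)·3 = -4
  [I]: (-2)·-1+(-2)·0+(-2)·-1+(-1)·0+(-2)·-1 = 6
  [Θ]: (-2)·1+(-2)·1+(-2)·-1+(-1)·1+(-2)·-1 = -1
  [M]: (-2)·-1+(-2)·1+(-2)·-1+(-1)·-1+(-2)·1 = 1
⇒ L^-4 I^6 Θ^-1 M

{"L": -4, "I": 6, "Θ": -1, "M": 1}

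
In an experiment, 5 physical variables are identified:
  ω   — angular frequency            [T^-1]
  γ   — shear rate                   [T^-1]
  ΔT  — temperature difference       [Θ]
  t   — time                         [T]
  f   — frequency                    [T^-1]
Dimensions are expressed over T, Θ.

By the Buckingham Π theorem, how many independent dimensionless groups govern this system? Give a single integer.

Exponent matrix [T,Θ] × [ω,γ,ΔT,t,f]:
  T: [-1 -1  0  1 -1]
  Θ: [ 0  0  1  0  0]
Row reduction gives pivot columns ω,ΔT; rank = 2
5 vars − rank 2 = 3 Π groups

3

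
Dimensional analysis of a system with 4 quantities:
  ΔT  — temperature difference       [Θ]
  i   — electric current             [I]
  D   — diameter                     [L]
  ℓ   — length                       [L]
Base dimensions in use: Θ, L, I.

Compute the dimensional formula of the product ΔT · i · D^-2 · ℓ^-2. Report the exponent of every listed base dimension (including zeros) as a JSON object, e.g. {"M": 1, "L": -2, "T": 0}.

{"Θ": 1, "L": -4, "I": 1}

Write exponents as rows Θ,L,I / cols ΔT,i,D,ℓ:
  Θ: [ 1  0  0  0]
  L: [ 0  0  1  1]
  I: [ 0  1  0  0]
  [Θ]: (1)·1+(1)·0+(-2)·0+(-2)·0 = 1
  [L]: (1)·0+(1)·0+(-2)·1+(-2)·1 = -4
  [I]: (1)·0+(1)·1+(-2)·0+(-2)·0 = 1
⇒ Θ L^-4 I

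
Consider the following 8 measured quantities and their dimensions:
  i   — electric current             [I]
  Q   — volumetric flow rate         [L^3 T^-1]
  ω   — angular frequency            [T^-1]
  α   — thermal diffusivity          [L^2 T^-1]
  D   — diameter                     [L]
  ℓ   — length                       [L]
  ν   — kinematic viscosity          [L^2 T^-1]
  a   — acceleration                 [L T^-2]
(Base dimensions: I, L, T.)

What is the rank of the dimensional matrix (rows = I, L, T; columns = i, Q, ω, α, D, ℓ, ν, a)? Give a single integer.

Write exponents as rows I,L,T / cols i,Q,ω,α,D,ℓ,ν,a:
  I: [ 1  0  0  0  0  0  0  0]
  L: [ 0  3  0  2  1  1  2  1]
  T: [ 0 -1 -1 -1  0  0 -1 -2]
Echelon form has 3 nonzero rows (pivots: i,Q,ω)

3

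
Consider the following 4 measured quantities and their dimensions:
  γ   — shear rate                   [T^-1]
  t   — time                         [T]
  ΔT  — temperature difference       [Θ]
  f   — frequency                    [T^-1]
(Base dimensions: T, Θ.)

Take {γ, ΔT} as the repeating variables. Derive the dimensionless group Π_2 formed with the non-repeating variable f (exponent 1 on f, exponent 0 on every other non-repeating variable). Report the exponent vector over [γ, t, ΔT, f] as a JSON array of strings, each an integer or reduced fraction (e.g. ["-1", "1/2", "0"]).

Dimensional matrix (T×Θ by γ×t×ΔT×f):
  T: [-1  1  0 -1]
  Θ: [ 0  0  1  0]
Echelon form has 2 nonzero rows (pivots: γ,ΔT)
Repeat: γ,ΔT; free: t,f
RREF:
  r0: [   1   -1    0    1]
  r1: [   0    0    1    0]
Fix exponent of f at 1, t at 0; solve each RREF row for its pivot's exponent:
  r0: exp(γ) + (1)·1 = 0 ⇒ exp(γ) = -1
  r1: exp(ΔT) + (0)·1 = 0 ⇒ exp(ΔT) = 0
Π_2 = γ^-1 · f

["-1", "0", "0", "1"]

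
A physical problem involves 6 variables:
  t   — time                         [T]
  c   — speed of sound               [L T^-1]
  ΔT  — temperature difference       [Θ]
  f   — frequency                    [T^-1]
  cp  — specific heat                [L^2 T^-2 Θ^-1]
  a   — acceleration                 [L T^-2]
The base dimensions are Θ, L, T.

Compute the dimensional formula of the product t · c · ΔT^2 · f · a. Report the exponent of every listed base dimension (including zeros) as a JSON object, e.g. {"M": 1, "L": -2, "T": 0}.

Write exponents as rows Θ,L,T / cols t,c,ΔT,f,cp,a:
  Θ: [ 0  0  1  0 -1  0]
  L: [ 0  1  0  0  2  1]
  T: [ 1 -1  0 -1 -2 -2]
  [Θ]: (1)·0+(1)·0+(2)·1+(1)·0+(1)·0 = 2
  [L]: (1)·0+(1)·1+(2)·0+(1)·0+(1)·1 = 2
  [T]: (1)·1+(1)·-1+(2)·0+(1)·-1+(1)·-2 = -3
⇒ Θ^2 L^2 T^-3

{"Θ": 2, "L": 2, "T": -3}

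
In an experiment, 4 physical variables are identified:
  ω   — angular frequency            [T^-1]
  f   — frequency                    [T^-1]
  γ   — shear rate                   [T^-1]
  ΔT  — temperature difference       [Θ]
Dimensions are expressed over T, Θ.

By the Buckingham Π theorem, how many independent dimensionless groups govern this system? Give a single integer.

Write exponents as rows T,Θ / cols ω,f,γ,ΔT:
  T: [-1 -1 -1  0]
  Θ: [ 0  0  0  1]
Row reduction gives pivot columns ω,ΔT; rank = 2
n=4, r=2 ⇒ 2 dimensionless groups

2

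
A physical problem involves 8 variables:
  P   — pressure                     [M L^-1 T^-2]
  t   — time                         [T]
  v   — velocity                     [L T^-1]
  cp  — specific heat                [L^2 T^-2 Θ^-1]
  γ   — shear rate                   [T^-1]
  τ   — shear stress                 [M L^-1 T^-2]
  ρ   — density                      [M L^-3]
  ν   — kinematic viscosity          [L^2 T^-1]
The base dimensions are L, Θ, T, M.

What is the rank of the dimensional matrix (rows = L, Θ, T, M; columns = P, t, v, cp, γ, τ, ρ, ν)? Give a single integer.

4

Write exponents as rows L,Θ,T,M / cols P,t,v,cp,γ,τ,ρ,ν:
  L: [-1  0  1  2  0 -1 -3  2]
  Θ: [ 0  0  0 -1  0  0  0  0]
  T: [-2  1 -1 -2 -1 -2  0 -1]
  M: [ 1  0  0  0  0  1  1  0]
Echelon form has 4 nonzero rows (pivots: P,t,v,cp)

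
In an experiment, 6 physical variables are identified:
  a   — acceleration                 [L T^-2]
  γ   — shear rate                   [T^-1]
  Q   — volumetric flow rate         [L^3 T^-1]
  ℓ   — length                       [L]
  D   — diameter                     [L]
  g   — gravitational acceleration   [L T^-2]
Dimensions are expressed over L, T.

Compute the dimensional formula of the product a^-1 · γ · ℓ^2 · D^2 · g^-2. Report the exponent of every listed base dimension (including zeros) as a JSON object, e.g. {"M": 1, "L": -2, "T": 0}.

Dimensional matrix (L×T by a×γ×Q×ℓ×D×g):
  L: [ 1  0  3  1  1  1]
  T: [-2 -1 -1  0  0 -2]
  [L]: (-1)·1+(1)·0+(2)·1+(2)·1+(-2)·1 = 1
  [T]: (-1)·-2+(1)·-1+(2)·0+(2)·0+(-2)·-2 = 5
⇒ L T^5

{"L": 1, "T": 5}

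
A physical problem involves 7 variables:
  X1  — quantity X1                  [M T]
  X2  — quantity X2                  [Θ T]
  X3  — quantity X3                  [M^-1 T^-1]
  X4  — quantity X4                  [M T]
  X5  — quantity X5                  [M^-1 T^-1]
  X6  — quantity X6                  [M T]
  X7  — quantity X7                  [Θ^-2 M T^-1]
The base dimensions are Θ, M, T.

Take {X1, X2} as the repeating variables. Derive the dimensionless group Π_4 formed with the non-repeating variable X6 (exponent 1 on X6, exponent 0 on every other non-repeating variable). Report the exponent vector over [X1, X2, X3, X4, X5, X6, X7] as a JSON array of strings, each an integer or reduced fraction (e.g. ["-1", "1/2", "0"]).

Dimensional matrix (Θ×M×T by X1×X2×X3×X4×X5×X6×X7):
  Θ: [ 0  1  0  0  0  0 -2]
  M: [ 1  0 -1  1 -1  1  1]
  T: [ 1  1 -1  1 -1  1 -1]
Row reduction gives pivot columns X1,X2; rank = 2
Repeat: X1,X2; free: X3,X4,X5,X6,X7
RREF:
  r0: [   1    0   -1    1   -1    1    1]
  r1: [   0    1    0    0    0    0   -2]
  r2: [   0    0    0    0    0    0    0]
Fix exponent of X6 at 1, X3 at 0, X4 at 0, X5 at 0, X7 at 0; solve each RREF row for its pivot's exponent:
  r0: exp(X1) + (1)·1 = 0 ⇒ exp(X1) = -1
  r1: exp(X2) + (0)·1 = 0 ⇒ exp(X2) = 0
Π_4 = X1^-1 · X6

["-1", "0", "0", "0", "0", "1", "0"]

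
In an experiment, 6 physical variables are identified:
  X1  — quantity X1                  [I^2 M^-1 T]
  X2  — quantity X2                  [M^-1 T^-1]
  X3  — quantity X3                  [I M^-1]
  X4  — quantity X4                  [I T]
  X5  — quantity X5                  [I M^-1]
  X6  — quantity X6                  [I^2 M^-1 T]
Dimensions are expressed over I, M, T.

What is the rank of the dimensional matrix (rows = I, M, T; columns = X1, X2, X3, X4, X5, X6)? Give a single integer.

Exponent matrix [I,M,T] × [X1,X2,X3,X4,X5,X6]:
  I: [ 2  0  1  1  1  2]
  M: [-1 -1 -1  0 -1 -1]
  T: [ 1 -1  0  1  0  1]
Echelon form has 2 nonzero rows (pivots: X1,X2)

2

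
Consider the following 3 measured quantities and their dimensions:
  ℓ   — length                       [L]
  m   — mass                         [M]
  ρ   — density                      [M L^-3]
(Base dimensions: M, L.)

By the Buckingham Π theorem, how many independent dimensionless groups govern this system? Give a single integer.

Exponent matrix [M,L] × [ℓ,m,ρ]:
  M: [ 0  1  1]
  L: [ 1  0 -3]
RREF → pivots at {ℓ,m} ⇒ r = 2
n=3, r=2 ⇒ 1 dimensionless group

1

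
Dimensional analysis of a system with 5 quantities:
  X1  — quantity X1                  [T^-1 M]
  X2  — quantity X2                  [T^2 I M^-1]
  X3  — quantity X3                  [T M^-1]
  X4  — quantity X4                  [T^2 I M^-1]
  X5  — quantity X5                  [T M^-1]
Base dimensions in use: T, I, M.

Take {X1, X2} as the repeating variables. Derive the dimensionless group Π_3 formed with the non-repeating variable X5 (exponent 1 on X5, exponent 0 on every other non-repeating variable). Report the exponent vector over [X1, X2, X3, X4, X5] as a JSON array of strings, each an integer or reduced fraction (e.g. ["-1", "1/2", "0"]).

Exponent matrix [T,I,M] × [X1,X2,X3,X4,X5]:
  T: [-1  2  1  2  1]
  I: [ 0  1  0  1  0]
  M: [ 1 -1 -1 -1 -1]
RREF → pivots at {X1,X2} ⇒ r = 2
Pivot set = {X1,X2}, free = {X3,X4,X5}
RREF:
  r0: [   1    0   -1    0   -1]
  r1: [   0    1    0    1    0]
  r2: [   0    0    0    0    0]
Fix exponent of X5 at 1, X3 at 0, X4 at 0; solve each RREF row for its pivot's exponent:
  r0: exp(X1) + (-1)·1 = 0 ⇒ exp(X1) = 1
  r1: exp(X2) + (0)·1 = 0 ⇒ exp(X2) = 0
Π_3 = X1 · X5

["1", "0", "0", "0", "1"]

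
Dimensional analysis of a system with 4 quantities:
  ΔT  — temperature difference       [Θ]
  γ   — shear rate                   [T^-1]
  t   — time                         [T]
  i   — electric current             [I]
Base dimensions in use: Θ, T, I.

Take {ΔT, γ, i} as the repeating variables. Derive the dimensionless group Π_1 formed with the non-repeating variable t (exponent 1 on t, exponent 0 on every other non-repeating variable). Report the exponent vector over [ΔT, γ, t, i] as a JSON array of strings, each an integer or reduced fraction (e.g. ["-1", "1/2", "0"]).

["0", "1", "1", "0"]

Write exponents as rows Θ,T,I / cols ΔT,γ,t,i:
  Θ: [ 1  0  0  0]
  T: [ 0 -1  1  0]
  I: [ 0  0  0  1]
Echelon form has 3 nonzero rows (pivots: ΔT,γ,i)
Repeat: ΔT,γ,i; free: t
RREF:
  r0: [   1    0    0    0]
  r1: [   0    1   -1    0]
  r2: [   0    0    0    1]
Fix exponent of t at 1; solve each RREF row for its pivot's exponent:
  r0: exp(ΔT) + (0)·1 = 0 ⇒ exp(ΔT) = 0
  r1: exp(γ) + (-1)·1 = 0 ⇒ exp(γ) = 1
  r2: exp(i) + (0)·1 = 0 ⇒ exp(i) = 0
Π_1 = γ · t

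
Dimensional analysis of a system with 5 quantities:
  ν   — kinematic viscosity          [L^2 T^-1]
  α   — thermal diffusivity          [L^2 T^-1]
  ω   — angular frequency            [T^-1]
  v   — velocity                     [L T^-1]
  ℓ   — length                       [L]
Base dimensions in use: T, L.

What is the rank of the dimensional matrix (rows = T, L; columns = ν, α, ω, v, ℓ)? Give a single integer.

Exponent matrix [T,L] × [ν,α,ω,v,ℓ]:
  T: [-1 -1 -1 -1  0]
  L: [ 2  2  0  1  1]
Echelon form has 2 nonzero rows (pivots: ν,ω)

2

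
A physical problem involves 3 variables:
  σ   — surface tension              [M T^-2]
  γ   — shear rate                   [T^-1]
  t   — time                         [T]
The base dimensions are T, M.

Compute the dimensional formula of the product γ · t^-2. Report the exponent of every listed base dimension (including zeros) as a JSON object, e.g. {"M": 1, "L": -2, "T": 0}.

Exponent matrix [T,M] × [σ,γ,t]:
  T: [-2 -1  1]
  M: [ 1  0  0]
  [T]: (1)·-1+(-2)·1 = -3
  [M]: (1)·0+(-2)·0 = 0
⇒ T^-3

{"T": -3, "M": 0}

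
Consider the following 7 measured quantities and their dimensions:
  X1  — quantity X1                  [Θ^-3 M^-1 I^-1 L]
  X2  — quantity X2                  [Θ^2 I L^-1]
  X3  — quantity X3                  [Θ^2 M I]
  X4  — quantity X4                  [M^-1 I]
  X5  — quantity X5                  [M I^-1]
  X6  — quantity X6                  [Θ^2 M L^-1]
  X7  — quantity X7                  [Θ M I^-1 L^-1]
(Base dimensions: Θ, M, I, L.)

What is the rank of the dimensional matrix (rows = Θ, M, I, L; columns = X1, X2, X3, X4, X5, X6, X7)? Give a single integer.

3

Dimensional matrix (Θ×M×I×L by X1×X2×X3×X4×X5×X6×X7):
  Θ: [-3  2  2  0  0  2  1]
  M: [-1  0  1 -1  1  1  1]
  I: [-1  1  1  1 -1  0 -1]
  L: [ 1 -1  0  0  0 -1 -1]
Echelon form has 3 nonzero rows (pivots: X1,X2,X3)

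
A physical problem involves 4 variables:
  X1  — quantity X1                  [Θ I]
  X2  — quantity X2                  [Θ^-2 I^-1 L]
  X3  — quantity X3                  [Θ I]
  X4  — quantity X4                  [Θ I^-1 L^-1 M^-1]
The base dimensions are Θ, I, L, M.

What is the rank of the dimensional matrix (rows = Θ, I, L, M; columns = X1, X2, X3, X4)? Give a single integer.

3

Dimensional matrix (Θ×I×L×M by X1×X2×X3×X4):
  Θ: [ 1 -2  1  1]
  I: [ 1 -1  1 -1]
  L: [ 0  1  0 -1]
  M: [ 0  0  0 -1]
RREF → pivots at {X1,X2,X4} ⇒ r = 3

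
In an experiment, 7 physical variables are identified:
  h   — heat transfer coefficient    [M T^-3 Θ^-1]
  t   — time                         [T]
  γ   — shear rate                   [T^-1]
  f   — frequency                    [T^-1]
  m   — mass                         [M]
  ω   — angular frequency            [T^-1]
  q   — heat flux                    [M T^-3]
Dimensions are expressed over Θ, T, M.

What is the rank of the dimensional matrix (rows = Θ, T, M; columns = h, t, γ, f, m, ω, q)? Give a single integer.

3

Write exponents as rows Θ,T,M / cols h,t,γ,f,m,ω,q:
  Θ: [-1  0  0  0  0  0  0]
  T: [-3  1 -1 -1  0 -1 -3]
  M: [ 1  0  0  0  1  0  1]
Echelon form has 3 nonzero rows (pivots: h,t,m)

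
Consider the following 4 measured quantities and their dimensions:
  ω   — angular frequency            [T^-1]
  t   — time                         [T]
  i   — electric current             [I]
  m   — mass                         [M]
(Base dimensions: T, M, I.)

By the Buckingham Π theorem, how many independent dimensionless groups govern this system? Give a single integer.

1

Dimensional matrix (T×M×I by ω×t×i×m):
  T: [-1  1  0  0]
  M: [ 0  0  0  1]
  I: [ 0  0  1  0]
Echelon form has 3 nonzero rows (pivots: ω,i,m)
Π count = n − r = 4 − 3 = 1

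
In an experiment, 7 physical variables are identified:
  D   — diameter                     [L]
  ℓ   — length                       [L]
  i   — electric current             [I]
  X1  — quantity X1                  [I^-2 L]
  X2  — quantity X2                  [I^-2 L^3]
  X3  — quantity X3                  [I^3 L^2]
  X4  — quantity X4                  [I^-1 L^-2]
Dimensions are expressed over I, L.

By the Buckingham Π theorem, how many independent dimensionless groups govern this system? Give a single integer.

5

Write exponents as rows I,L / cols D,ℓ,i,X1,X2,X3,X4:
  I: [ 0  0  1 -2 -2  3 -1]
  L: [ 1  1  0  1  3  2 -2]
Row reduction gives pivot columns D,i; rank = 2
Π count = n − r = 7 − 2 = 5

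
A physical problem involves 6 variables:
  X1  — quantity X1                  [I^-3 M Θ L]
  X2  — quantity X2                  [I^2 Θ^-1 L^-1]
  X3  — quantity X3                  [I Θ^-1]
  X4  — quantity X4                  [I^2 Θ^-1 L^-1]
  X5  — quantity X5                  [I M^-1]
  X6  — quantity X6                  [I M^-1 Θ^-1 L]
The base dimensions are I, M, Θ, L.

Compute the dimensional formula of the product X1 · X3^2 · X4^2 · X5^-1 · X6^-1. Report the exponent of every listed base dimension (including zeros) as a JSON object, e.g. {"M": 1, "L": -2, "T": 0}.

{"I": 1, "M": 3, "Θ": -2, "L": -2}

Exponent matrix [I,M,Θ,L] × [X1,X2,X3,X4,X5,X6]:
  I: [-3  2  1  2  1  1]
  M: [ 1  0  0  0 -1 -1]
  Θ: [ 1 -1 -1 -1  0 -1]
  L: [ 1 -1  0 -1  0  1]
  [I]: (1)·-3+(2)·1+(2)·2+(-1)·1+(-1)·1 = 1
  [M]: (1)·1+(2)·0+(2)·0+(-1)·-1+(-1)·-1 = 3
  [Θ]: (1)·1+(2)·-1+(2)·-1+(-1)·0+(-1)·-1 = -2
  [L]: (1)·1+(2)·0+(2)·-1+(-1)·0+(-1)·1 = -2
⇒ I M^3 Θ^-2 L^-2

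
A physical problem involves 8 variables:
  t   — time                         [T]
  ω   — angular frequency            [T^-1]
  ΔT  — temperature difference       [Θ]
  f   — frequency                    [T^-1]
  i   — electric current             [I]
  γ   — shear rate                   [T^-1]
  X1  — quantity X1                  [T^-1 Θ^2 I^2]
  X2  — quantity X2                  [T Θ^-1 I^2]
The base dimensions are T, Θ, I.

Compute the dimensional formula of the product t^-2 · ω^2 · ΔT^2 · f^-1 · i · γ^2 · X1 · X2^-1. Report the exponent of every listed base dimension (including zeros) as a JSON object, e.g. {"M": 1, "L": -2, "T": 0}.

Exponent matrix [T,Θ,I] × [t,ω,ΔT,f,i,γ,X1,X2]:
  T: [ 1 -1  0 -1  0 -1 -1  1]
  Θ: [ 0  0  1  0  0  0  2 -1]
  I: [ 0  0  0  0  1  0  2  2]
  [T]: (-2)·1+(2)·-1+(2)·0+(-1)·-1+(1)·0+(2)·-1+(1)·-1+(-1)·1 = -7
  [Θ]: (-2)·0+(2)·0+(2)·1+(-1)·0+(1)·0+(2)·0+(1)·2+(-1)·-1 = 5
  [I]: (-2)·0+(2)·0+(2)·0+(-1)·0+(1)·1+(2)·0+(1)·2+(-1)·2 = 1
⇒ T^-7 Θ^5 I

{"T": -7, "Θ": 5, "I": 1}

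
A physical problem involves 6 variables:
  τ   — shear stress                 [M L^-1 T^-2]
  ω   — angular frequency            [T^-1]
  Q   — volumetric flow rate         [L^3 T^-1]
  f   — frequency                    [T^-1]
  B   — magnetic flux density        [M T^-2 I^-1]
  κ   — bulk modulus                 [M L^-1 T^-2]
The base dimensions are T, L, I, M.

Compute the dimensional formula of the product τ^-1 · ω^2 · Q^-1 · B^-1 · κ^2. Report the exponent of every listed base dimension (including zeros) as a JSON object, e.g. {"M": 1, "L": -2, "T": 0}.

{"T": -1, "L": -4, "I": 1, "M": 0}

Dimensional matrix (T×L×I×M by τ×ω×Q×f×B×κ):
  T: [-2 -1 -1 -1 -2 -2]
  L: [-1  0  3  0  0 -1]
  I: [ 0  0  0  0 -1  0]
  M: [ 1  0  0  0  1  1]
  [T]: (-1)·-2+(2)·-1+(-1)·-1+(-1)·-2+(2)·-2 = -1
  [L]: (-1)·-1+(2)·0+(-1)·3+(-1)·0+(2)·-1 = -4
  [I]: (-1)·0+(2)·0+(-1)·0+(-1)·-1+(2)·0 = 1
  [M]: (-1)·1+(2)·0+(-1)·0+(-1)·1+(2)·1 = 0
⇒ T^-1 L^-4 I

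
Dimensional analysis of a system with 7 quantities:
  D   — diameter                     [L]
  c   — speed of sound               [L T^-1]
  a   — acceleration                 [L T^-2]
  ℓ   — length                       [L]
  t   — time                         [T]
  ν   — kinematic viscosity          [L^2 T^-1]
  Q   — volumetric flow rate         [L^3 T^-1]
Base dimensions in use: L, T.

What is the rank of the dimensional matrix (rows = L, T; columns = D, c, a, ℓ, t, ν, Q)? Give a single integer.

2

Write exponents as rows L,T / cols D,c,a,ℓ,t,ν,Q:
  L: [ 1  1  1  1  0  2  3]
  T: [ 0 -1 -2  0  1 -1 -1]
Row reduction gives pivot columns D,c; rank = 2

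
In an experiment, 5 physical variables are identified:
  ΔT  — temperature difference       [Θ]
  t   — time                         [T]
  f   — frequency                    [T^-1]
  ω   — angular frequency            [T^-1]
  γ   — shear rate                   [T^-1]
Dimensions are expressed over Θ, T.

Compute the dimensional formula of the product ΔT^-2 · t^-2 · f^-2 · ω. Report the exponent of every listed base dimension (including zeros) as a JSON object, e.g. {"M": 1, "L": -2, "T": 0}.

{"Θ": -2, "T": -1}

Dimensional matrix (Θ×T by ΔT×t×f×ω×γ):
  Θ: [ 1  0  0  0  0]
  T: [ 0  1 -1 -1 -1]
  [Θ]: (-2)·1+(-2)·0+(-2)·0+(1)·0 = -2
  [T]: (-2)·0+(-2)·1+(-2)·-1+(1)·-1 = -1
⇒ Θ^-2 T^-1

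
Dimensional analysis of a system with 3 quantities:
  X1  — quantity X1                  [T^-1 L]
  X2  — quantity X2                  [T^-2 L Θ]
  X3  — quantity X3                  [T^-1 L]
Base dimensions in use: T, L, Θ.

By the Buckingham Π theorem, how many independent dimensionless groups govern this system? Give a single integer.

1

Dimensional matrix (T×L×Θ by X1×X2×X3):
  T: [-1 -2 -1]
  L: [ 1  1  1]
  Θ: [ 0  1  0]
RREF → pivots at {X1,X2} ⇒ r = 2
Π count = n − r = 3 − 2 = 1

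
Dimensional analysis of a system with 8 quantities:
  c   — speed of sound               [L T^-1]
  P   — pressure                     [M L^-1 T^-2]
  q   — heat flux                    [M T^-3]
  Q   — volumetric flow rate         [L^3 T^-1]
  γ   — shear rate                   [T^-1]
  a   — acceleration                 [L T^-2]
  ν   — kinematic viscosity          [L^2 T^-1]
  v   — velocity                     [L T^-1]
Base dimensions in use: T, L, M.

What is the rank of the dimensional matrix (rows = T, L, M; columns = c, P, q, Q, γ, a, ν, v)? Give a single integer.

Dimensional matrix (T×L×M by c×P×q×Q×γ×a×ν×v):
  T: [-1 -2 -3 -1 -1 -2 -1 -1]
  L: [ 1 -1  0  3  0  1  2  1]
  M: [ 0  1  1  0  0  0  0  0]
Echelon form has 3 nonzero rows (pivots: c,P,Q)

3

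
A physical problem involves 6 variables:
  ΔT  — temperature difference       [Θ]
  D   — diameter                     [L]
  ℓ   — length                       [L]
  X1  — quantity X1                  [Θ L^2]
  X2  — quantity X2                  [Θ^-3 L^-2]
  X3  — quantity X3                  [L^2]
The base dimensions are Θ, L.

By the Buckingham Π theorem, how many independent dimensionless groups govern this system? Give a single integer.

Dimensional matrix (Θ×L by ΔT×D×ℓ×X1×X2×X3):
  Θ: [ 1  0  0  1 -3  0]
  L: [ 0  1  1  2 -2  2]
Echelon form has 2 nonzero rows (pivots: ΔT,D)
Π count = n − r = 6 − 2 = 4

4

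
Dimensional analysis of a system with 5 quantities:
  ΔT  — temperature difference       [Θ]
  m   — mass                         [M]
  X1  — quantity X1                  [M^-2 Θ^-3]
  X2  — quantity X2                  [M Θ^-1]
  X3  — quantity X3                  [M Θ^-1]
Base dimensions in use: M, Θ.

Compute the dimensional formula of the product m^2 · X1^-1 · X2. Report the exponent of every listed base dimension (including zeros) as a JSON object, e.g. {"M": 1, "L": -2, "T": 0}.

Dimensional matrix (M×Θ by ΔT×m×X1×X2×X3):
  M: [ 0  1 -2  1  1]
  Θ: [ 1  0 -3 -1 -1]
  [M]: (2)·1+(-1)·-2+(1)·1 = 5
  [Θ]: (2)·0+(-1)·-3+(1)·-1 = 2
⇒ M^5 Θ^2

{"M": 5, "Θ": 2}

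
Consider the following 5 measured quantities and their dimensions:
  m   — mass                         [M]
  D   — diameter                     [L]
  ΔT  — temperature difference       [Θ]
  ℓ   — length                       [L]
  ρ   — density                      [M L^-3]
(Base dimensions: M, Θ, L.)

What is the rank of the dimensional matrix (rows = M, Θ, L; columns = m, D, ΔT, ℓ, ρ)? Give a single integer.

3

Exponent matrix [M,Θ,L] × [m,D,ΔT,ℓ,ρ]:
  M: [ 1  0  0  0  1]
  Θ: [ 0  0  1  0  0]
  L: [ 0  1  0  1 -3]
Echelon form has 3 nonzero rows (pivots: m,D,ΔT)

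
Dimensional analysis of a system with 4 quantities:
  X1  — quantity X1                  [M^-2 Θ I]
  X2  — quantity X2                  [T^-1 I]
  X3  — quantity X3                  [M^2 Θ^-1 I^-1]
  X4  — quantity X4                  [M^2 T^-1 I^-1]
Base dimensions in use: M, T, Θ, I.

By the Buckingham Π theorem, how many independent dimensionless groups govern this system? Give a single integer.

Dimensional matrix (M×T×Θ×I by X1×X2×X3×X4):
  M: [-2  0  2  2]
  T: [ 0 -1  0 -1]
  Θ: [ 1  0 -1  0]
  I: [ 1  1 -1 -1]
RREF → pivots at {X1,X2,X4} ⇒ r = 3
Π count = n − r = 4 − 3 = 1

1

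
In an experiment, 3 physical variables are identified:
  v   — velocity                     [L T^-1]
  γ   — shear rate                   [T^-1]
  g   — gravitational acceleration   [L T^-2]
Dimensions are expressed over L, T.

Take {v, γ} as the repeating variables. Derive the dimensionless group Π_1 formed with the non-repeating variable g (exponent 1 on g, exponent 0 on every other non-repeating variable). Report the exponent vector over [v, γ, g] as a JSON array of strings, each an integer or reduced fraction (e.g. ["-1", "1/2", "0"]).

["-1", "-1", "1"]

Dimensional matrix (L×T by v×γ×g):
  L: [ 1  0  1]
  T: [-1 -1 -2]
Row reduction gives pivot columns v,γ; rank = 2
Pivot set = {v,γ}, free = {g}
RREF:
  r0: [   1    0    1]
  r1: [   0    1    1]
Fix exponent of g at 1; solve each RREF row for its pivot's exponent:
  r0: exp(v) + (1)·1 = 0 ⇒ exp(v) = -1
  r1: exp(γ) + (1)·1 = 0 ⇒ exp(γ) = -1
Π_1 = v^-1 · γ^-1 · g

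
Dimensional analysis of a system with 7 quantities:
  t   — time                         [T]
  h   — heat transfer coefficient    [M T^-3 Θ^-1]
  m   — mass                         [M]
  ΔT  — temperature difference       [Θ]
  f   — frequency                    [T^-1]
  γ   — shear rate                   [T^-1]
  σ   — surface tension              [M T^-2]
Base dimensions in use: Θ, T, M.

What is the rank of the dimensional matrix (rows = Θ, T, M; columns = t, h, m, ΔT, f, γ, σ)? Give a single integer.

3

Dimensional matrix (Θ×T×M by t×h×m×ΔT×f×γ×σ):
  Θ: [ 0 -1  0  1  0  0  0]
  T: [ 1 -3  0  0 -1 -1 -2]
  M: [ 0  1  1  0  0  0  1]
Echelon form has 3 nonzero rows (pivots: t,h,m)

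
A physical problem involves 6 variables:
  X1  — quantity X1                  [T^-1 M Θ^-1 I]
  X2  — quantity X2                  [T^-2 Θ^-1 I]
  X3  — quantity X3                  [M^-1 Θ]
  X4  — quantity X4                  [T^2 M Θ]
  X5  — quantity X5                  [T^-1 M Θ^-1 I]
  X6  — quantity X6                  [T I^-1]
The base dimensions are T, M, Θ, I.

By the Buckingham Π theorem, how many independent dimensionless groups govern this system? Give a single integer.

3

Exponent matrix [T,M,Θ,I] × [X1,X2,X3,X4,X5,X6]:
  T: [-1 -2  0  2 -1  1]
  M: [ 1  0 -1  1  1  0]
  Θ: [-1 -1  1  1 -1  0]
  I: [ 1  1  0  0  1 -1]
RREF → pivots at {X1,X2,X3} ⇒ r = 3
6 vars − rank 3 = 3 Π groups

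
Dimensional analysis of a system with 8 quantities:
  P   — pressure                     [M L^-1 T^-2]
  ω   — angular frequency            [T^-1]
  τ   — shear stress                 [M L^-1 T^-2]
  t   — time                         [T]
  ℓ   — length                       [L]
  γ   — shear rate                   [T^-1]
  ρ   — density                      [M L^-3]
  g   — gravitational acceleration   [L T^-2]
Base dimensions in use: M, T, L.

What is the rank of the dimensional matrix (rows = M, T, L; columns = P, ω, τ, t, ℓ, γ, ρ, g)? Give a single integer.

3

Exponent matrix [M,T,L] × [P,ω,τ,t,ℓ,γ,ρ,g]:
  M: [ 1  0  1  0  0  0  1  0]
  T: [-2 -1 -2  1  0 -1  0 -2]
  L: [-1  0 -1  0  1  0 -3  1]
Echelon form has 3 nonzero rows (pivots: P,ω,ℓ)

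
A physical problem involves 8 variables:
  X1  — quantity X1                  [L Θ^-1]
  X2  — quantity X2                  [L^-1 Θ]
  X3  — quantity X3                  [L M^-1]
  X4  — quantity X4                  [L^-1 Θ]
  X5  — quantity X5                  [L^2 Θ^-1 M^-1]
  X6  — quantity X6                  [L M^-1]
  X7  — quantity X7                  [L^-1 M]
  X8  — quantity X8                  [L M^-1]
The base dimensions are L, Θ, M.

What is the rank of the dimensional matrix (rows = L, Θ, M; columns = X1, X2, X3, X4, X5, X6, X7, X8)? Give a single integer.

2

Exponent matrix [L,Θ,M] × [X1,X2,X3,X4,X5,X6,X7,X8]:
  L: [ 1 -1  1 -1  2  1 -1  1]
  Θ: [-1  1  0  1 -1  0  0  0]
  M: [ 0  0 -1  0 -1 -1  1 -1]
Row reduction gives pivot columns X1,X3; rank = 2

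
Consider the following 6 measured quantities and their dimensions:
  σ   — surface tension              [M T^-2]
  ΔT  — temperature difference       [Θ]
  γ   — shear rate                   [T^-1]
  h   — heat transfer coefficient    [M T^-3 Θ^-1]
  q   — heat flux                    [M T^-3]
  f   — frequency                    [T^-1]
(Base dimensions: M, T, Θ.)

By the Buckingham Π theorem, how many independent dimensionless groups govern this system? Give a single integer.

Exponent matrix [M,T,Θ] × [σ,ΔT,γ,h,q,f]:
  M: [ 1  0  0  1  1  0]
  T: [-2  0 -1 -3 -3 -1]
  Θ: [ 0  1  0 -1  0  0]
Echelon form has 3 nonzero rows (pivots: σ,ΔT,γ)
Π count = n − r = 6 − 3 = 3

3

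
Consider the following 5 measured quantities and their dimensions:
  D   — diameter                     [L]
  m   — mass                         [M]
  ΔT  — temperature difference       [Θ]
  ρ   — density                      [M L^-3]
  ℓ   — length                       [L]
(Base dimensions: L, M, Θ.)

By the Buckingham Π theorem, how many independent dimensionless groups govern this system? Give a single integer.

2

Dimensional matrix (L×M×Θ by D×m×ΔT×ρ×ℓ):
  L: [ 1  0  0 -3  1]
  M: [ 0  1  0  1  0]
  Θ: [ 0  0  1  0  0]
Echelon form has 3 nonzero rows (pivots: D,m,ΔT)
Π count = n − r = 5 − 3 = 2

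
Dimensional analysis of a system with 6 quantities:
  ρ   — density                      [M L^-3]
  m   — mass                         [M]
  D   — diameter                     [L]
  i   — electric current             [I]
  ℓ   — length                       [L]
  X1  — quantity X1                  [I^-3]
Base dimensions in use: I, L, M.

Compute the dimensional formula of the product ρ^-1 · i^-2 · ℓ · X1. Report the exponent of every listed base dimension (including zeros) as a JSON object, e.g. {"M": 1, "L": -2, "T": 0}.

Exponent matrix [I,L,M] × [ρ,m,D,i,ℓ,X1]:
  I: [ 0  0  0  1  0 -3]
  L: [-3  0  1  0  1  0]
  M: [ 1  1  0  0  0  0]
  [I]: (-1)·0+(-2)·1+(1)·0+(1)·-3 = -5
  [L]: (-1)·-3+(-2)·0+(1)·1+(1)·0 = 4
  [M]: (-1)·1+(-2)·0+(1)·0+(1)·0 = -1
⇒ I^-5 L^4 M^-1

{"I": -5, "L": 4, "M": -1}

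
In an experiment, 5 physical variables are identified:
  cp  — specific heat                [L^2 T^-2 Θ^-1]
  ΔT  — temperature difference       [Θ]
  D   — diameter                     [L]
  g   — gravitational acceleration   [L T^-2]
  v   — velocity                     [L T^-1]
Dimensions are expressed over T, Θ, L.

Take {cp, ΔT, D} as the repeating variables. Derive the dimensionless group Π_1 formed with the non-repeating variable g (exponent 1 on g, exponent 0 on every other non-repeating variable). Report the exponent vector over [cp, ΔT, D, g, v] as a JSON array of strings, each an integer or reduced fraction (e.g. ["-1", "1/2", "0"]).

Write exponents as rows T,Θ,L / cols cp,ΔT,D,g,v:
  T: [-2  0  0 -2 -1]
  Θ: [-1  1  0  0  0]
  L: [ 2  0  1  1  1]
Row reduction gives pivot columns cp,ΔT,D; rank = 3
Repeat: cp,ΔT,D; free: g,v
RREF:
  r0: [   1    0    0    1  1/2]
  r1: [   0    1    0    1  1/2]
  r2: [   0    0    1   -1    0]
Fix exponent of g at 1, v at 0; solve each RREF row for its pivot's exponent:
  r0: exp(cp) + (1)·1 = 0 ⇒ exp(cp) = -1
  r1: exp(ΔT) + (1)·1 = 0 ⇒ exp(ΔT) = -1
  r2: exp(D) + (-1)·1 = 0 ⇒ exp(D) = 1
Π_1 = cp^-1 · ΔT^-1 · D · g

["-1", "-1", "1", "1", "0"]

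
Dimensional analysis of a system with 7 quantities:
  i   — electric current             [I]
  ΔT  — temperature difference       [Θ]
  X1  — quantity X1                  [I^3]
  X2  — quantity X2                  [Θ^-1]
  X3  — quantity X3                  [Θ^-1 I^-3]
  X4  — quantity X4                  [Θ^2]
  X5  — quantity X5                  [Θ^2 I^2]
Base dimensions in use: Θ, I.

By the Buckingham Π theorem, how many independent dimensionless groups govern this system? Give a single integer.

Write exponents as rows Θ,I / cols i,ΔT,X1,X2,X3,X4,X5:
  Θ: [ 0  1  0 -1 -1  2  2]
  I: [ 1  0  3  0 -3  0  2]
RREF → pivots at {i,ΔT} ⇒ r = 2
Π count = n − r = 7 − 2 = 5

5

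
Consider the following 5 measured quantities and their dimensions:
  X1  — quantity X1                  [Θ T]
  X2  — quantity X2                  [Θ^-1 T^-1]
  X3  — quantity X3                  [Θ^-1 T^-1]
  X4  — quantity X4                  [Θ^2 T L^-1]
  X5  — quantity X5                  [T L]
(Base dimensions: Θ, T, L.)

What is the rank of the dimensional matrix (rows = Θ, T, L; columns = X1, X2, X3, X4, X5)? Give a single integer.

Exponent matrix [Θ,T,L] × [X1,X2,X3,X4,X5]:
  Θ: [ 1 -1 -1  2  0]
  T: [ 1 -1 -1  1  1]
  L: [ 0  0  0 -1  1]
Row reduction gives pivot columns X1,X4; rank = 2

2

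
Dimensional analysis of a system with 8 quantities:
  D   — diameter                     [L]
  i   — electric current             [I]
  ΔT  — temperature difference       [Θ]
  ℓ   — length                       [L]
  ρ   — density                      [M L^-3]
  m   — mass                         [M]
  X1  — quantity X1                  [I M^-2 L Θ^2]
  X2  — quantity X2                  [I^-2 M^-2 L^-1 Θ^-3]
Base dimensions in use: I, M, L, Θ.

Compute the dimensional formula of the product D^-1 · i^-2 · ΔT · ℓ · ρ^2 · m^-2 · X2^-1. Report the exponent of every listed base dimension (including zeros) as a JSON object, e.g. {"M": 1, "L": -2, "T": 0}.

{"I": 0, "M": 2, "L": -5, "Θ": 4}

Exponent matrix [I,M,L,Θ] × [D,i,ΔT,ℓ,ρ,m,X1,X2]:
  I: [ 0  1  0  0  0  0  1 -2]
  M: [ 0  0  0  0  1  1 -2 -2]
  L: [ 1  0  0  1 -3  0  1 -1]
  Θ: [ 0  0  1  0  0  0  2 -3]
  [I]: (-1)·0+(-2)·1+(1)·0+(1)·0+(2)·0+(-2)·0+(-1)·-2 = 0
  [M]: (-1)·0+(-2)·0+(1)·0+(1)·0+(2)·1+(-2)·1+(-1)·-2 = 2
  [L]: (-1)·1+(-2)·0+(1)·0+(1)·1+(2)·-3+(-2)·0+(-1)·-1 = -5
  [Θ]: (-1)·0+(-2)·0+(1)·1+(1)·0+(2)·0+(-2)·0+(-1)·-3 = 4
⇒ M^2 L^-5 Θ^4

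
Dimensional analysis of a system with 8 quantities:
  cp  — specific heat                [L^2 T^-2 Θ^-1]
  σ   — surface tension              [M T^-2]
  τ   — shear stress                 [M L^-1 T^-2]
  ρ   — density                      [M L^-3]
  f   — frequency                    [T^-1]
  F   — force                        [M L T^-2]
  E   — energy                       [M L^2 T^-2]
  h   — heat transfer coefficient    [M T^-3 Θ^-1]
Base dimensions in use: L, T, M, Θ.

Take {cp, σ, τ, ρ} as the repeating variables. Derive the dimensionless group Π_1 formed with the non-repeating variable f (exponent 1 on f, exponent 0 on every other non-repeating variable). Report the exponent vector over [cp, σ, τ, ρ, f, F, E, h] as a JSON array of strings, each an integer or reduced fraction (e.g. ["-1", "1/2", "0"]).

["0", "1", "-3/2", "1/2", "1", "0", "0", "0"]

Exponent matrix [L,T,M,Θ] × [cp,σ,τ,ρ,f,F,E,h]:
  L: [ 2  0 -1 -3  0  1  2  0]
  T: [-2 -2 -2  0 -1 -2 -2 -3]
  M: [ 0  1  1  1  0  1  1  1]
  Θ: [-1  0  0  0  0  0  0 -1]
RREF → pivots at {cp,σ,τ,ρ} ⇒ r = 4
Pivot set = {cp,σ,τ,ρ}, free = {f,F,E,h}
RREF:
  r0: [   1    0    0    0    0    0    0    1]
  r1: [   0    1    0    0   -1    2    3    0]
  r2: [   0    0    1    0  3/2   -1   -2  1/2]
  r3: [   0    0    0    1 -1/2    0    0  1/2]
Fix exponent of f at 1, F at 0, E at 0, h at 0; solve each RREF row for its pivot's exponent:
  r0: exp(cp) + (0)·1 = 0 ⇒ exp(cp) = 0
  r1: exp(σ) + (-1)·1 = 0 ⇒ exp(σ) = 1
  r2: exp(τ) + (3/2)·1 = 0 ⇒ exp(τ) = -3/2
  r3: exp(ρ) + (-1/2)·1 = 0 ⇒ exp(ρ) = 1/2
Π_1 = σ · τ^(-3/2) · ρ^(1/2) · f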